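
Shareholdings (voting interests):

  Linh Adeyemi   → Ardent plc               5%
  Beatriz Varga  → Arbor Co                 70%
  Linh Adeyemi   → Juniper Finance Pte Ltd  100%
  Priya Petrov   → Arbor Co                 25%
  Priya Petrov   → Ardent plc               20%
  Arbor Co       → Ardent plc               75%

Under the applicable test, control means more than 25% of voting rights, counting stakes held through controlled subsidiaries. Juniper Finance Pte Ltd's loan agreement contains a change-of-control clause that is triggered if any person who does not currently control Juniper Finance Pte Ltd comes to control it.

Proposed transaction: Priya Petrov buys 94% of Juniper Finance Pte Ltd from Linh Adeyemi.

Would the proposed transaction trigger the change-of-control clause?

Yes

The purchase adds only to Priya's holdings (Linh's stake shrinks), so Priya is the only person who could newly come to control Juniper.
Priya's largest direct stake is 25% in Arbor, which does not meet the threshold, so Priya controls no company.
Neither Priya nor any entity Priya controls holds any voting interest in Juniper.
So before the transaction, Priya does not control Juniper.
After the purchase, Priya holds 94% of Juniper directly, and Linh's stake falls to 6%.
Priya holds 94% of Juniper, so Priya controls Juniper.
Priya did not control Juniper before and does after, so the clause is triggered.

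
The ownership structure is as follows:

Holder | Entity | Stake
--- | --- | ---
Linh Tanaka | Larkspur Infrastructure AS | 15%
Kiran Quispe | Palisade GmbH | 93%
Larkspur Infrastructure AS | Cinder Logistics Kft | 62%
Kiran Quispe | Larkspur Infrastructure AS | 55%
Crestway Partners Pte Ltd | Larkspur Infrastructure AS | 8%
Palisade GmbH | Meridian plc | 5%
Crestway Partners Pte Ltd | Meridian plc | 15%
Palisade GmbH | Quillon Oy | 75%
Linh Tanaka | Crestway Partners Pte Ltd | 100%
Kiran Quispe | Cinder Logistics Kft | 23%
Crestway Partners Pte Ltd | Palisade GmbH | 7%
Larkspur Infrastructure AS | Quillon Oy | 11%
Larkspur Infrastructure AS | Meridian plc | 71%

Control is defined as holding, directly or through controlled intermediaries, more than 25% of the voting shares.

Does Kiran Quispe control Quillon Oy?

Yes

Kiran holds 93% of Palisade, so Kiran controls Palisade.
Kiran holds 55% of Larkspur, so Kiran controls Larkspur.
Larkspur and Palisade together hold 11% + 75% = 86% of Quillon, so Kiran controls Quillon.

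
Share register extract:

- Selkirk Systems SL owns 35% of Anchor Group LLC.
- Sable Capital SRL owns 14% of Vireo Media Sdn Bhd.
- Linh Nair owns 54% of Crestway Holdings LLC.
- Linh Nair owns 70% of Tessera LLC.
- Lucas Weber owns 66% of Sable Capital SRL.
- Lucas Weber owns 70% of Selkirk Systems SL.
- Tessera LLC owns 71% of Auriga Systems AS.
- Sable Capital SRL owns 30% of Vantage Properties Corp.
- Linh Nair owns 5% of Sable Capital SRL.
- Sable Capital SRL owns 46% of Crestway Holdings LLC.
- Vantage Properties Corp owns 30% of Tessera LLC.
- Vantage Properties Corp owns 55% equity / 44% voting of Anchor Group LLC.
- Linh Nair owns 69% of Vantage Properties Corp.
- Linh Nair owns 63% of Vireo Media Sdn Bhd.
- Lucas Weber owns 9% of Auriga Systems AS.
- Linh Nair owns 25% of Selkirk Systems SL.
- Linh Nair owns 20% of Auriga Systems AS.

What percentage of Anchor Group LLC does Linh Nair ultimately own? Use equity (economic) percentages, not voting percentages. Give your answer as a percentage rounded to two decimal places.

Linh reaches Anchor along 3 paths.
Via Vantage: 69% × 55% = 37.95%.
Via Sable → Vantage: 5% × 30% × 55% = 0.825%.
Via Selkirk: 25% × 35% = 8.75%.
Total: 37.95% + 0.825% + 8.75% = 47.525%.
Rounded: 47.53%.

47.53%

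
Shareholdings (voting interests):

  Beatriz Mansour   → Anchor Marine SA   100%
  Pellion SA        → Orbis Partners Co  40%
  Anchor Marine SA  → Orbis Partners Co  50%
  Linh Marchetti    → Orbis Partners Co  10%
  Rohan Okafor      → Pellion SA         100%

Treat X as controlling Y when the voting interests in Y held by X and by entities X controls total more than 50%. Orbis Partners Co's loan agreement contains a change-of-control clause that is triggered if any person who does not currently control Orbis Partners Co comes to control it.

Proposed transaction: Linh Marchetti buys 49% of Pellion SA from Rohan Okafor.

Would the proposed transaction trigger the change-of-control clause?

The purchase adds only to Linh's holdings (Rohan's stake shrinks), so Linh is the only person who could newly come to control Orbis.
Linh's largest direct stake is 10% in Orbis, which does not meet the threshold, so Linh controls no company.
In Orbis, Linh's side holds only 10%, not > 50%.
So before the transaction, Linh does not control Orbis.
After the purchase, Linh holds 49% of Pellion directly, and Rohan's stake falls to 51%.
Linh's side now holds 49% of Pellion, not > 50%, so Linh still does not control Pellion.
After the transaction, Linh's side holds 10% of Orbis, not > 50%, so Linh still does not control Orbis.
No new person acquires control, so the clause is not triggered.

No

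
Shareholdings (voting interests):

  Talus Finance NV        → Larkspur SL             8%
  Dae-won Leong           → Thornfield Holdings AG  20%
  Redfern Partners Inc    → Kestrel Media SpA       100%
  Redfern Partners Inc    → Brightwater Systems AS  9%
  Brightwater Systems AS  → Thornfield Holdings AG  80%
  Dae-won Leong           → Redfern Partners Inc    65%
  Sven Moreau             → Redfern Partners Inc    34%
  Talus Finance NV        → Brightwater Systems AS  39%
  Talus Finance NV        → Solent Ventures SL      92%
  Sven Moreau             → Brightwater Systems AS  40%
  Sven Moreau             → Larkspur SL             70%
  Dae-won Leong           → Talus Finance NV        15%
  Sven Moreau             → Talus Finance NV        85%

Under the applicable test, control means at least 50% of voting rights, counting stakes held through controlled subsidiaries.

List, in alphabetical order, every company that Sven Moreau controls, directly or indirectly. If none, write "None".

Brightwater Systems AS, Larkspur SL, Solent Ventures SL, Talus Finance NV, Thornfield Holdings AG

Sven holds 85% of Talus, so Sven controls Talus.
Talus holds 92% of Solent, so Sven controls Solent.
Talus and Sven together hold 8% + 70% = 78% of Larkspur, so Sven controls Larkspur.
Talus and Sven together hold 39% + 40% = 79% of Brightwater, so Sven controls Brightwater.
Brightwater holds 80% of Thornfield, so Sven controls Thornfield.
No other company's threshold is met.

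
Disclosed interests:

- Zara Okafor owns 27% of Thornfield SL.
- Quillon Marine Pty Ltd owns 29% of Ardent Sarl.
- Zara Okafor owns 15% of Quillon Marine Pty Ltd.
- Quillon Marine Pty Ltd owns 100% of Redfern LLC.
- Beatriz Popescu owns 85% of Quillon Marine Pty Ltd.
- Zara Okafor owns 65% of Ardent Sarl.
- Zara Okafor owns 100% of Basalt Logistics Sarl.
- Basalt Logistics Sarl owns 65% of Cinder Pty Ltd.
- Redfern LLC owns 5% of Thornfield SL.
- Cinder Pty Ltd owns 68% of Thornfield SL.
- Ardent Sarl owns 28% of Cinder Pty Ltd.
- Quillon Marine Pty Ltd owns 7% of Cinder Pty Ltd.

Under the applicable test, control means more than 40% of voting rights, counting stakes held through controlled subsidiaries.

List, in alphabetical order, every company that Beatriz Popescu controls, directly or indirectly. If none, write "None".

Beatriz holds 85% of Quillon, so Beatriz controls Quillon.
Quillon holds 100% of Redfern, so Beatriz controls Redfern.
No other company's threshold is met.

Quillon Marine Pty Ltd, Redfern LLC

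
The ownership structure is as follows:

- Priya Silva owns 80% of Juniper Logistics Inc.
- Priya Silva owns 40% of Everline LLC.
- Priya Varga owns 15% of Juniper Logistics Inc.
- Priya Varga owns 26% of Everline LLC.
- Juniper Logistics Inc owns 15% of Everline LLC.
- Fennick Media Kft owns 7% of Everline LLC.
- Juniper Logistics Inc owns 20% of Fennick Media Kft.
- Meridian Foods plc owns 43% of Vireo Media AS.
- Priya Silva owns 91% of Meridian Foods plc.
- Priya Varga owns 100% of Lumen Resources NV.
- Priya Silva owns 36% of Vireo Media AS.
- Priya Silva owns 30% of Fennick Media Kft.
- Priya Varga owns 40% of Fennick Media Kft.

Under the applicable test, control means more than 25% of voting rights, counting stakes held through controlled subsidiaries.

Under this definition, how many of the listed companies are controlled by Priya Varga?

Priya Varga holds 40% of Fennick, so Priya Varga controls Fennick.
Priya Varga and Fennick together hold 26% + 7% = 33% of Everline, so Priya Varga controls Everline.
Priya Varga holds 100% of Lumen, so Priya Varga controls Lumen.
No other company's threshold is met.
Priya Varga controls 3 companies.

3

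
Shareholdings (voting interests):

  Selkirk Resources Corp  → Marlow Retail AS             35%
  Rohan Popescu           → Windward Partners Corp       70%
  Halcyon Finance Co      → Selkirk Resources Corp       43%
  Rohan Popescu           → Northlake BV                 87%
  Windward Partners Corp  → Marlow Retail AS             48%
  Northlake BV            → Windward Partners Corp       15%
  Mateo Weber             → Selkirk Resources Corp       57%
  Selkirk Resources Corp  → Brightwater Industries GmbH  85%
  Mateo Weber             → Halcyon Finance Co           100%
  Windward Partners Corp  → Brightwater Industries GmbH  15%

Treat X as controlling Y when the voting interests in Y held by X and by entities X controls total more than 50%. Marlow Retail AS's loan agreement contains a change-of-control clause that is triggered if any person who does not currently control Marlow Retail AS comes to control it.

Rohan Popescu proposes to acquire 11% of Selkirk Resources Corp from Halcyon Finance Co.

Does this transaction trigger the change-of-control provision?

The purchase adds only to Rohan's holdings (Halcyon's stake shrinks), so Rohan is the only person who could newly come to control Marlow.
Rohan holds 87% of Northlake, so Rohan controls Northlake.
Rohan and Northlake together hold 70% + 15% = 85% of Windward, so Rohan controls Windward.
In Marlow, Rohan's side holds only 48%, not > 50%.
So before the transaction, Rohan does not control Marlow.
After the purchase, Rohan holds 11% of Selkirk directly, and Halcyon's stake falls to 32%.
Rohan's side now holds 11% of Selkirk, not > 50%, so Rohan still does not control Selkirk.
After the transaction, Rohan's side holds 48% of Marlow, not > 50%, so Rohan still does not control Marlow.
No new person acquires control, so the clause is not triggered.

No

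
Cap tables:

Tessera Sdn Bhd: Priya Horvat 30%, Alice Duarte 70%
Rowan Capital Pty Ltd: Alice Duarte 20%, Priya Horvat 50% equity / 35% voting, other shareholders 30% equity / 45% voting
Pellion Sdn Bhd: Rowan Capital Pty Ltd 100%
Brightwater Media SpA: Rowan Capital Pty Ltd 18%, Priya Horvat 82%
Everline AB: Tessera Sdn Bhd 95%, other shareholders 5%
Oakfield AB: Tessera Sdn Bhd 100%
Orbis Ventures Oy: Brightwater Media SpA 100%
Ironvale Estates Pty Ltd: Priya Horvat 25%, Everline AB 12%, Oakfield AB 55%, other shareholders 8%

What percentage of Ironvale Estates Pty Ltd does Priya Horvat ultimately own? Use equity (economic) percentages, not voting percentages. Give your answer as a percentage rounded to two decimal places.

Priya reaches Ironvale along 3 paths.
Direct stake: 25% = 25%.
Via Tessera → Everline: 30% × 95% × 12% = 3.42%.
Via Tessera → Oakfield: 30% × 100% × 55% = 16.5%.
Total: 25% + 3.42% + 16.5% = 44.92%.

44.92%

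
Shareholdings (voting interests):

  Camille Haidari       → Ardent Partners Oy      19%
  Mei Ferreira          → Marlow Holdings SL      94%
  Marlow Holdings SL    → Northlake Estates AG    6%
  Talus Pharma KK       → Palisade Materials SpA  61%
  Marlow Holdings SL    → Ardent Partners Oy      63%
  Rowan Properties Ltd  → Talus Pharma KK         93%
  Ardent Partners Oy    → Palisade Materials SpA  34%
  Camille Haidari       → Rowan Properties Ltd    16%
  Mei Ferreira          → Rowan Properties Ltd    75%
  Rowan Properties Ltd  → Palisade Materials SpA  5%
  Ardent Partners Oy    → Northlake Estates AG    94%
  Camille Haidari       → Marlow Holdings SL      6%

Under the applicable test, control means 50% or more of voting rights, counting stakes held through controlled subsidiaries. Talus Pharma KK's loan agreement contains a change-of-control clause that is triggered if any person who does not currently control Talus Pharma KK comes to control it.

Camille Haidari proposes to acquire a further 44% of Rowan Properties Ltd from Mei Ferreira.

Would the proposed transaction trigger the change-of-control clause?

Yes

The purchase adds only to Camille's holdings (Mei's stake shrinks), so Camille is the only person who could newly come to control Talus.
Camille's largest direct stake is 19% in Ardent, which does not meet the threshold, so Camille controls no company.
Neither Camille nor any entity Camille controls holds any voting interest in Talus.
So before the transaction, Camille does not control Talus.
After the purchase, Camille's direct stake in Rowan rises to 16% + 44% = 60%, and Mei's stake falls to 31%.
Camille holds 60% of Rowan, so Camille controls Rowan.
Rowan holds 93% of Talus, so Camille controls Talus.
Camille did not control Talus before and does after, so the clause is triggered.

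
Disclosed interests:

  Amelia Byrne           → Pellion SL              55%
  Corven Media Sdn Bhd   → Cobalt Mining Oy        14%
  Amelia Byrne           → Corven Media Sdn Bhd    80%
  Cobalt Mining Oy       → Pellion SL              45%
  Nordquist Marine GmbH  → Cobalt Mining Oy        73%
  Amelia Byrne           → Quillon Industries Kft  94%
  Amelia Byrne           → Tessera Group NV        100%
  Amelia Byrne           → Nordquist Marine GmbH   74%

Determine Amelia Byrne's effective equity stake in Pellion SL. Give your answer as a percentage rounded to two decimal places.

Amelia reaches Pellion along 3 paths.
Direct stake: 55% = 55%.
Via Nordquist → Cobalt: 74% × 73% × 45% = 24.309%.
Via Corven → Cobalt: 80% × 14% × 45% = 5.04%.
Total: 55% + 24.309% + 5.04% = 84.349%.
Rounded: 84.35%.

84.35%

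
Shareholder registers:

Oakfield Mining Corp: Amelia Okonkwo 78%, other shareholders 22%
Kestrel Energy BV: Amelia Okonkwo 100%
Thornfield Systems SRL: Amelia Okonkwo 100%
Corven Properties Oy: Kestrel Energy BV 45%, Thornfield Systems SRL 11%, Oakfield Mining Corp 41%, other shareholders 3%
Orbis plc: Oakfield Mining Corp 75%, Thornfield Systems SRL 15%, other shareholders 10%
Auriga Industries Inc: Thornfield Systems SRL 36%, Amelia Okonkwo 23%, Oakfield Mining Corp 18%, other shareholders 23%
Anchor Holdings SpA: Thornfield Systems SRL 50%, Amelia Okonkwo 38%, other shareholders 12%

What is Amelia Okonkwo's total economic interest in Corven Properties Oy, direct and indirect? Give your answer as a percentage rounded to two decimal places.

87.98%

Amelia reaches Corven along 3 paths.
Via Kestrel: 100% × 45% = 45%.
Via Thornfield: 100% × 11% = 11%.
Via Oakfield: 78% × 41% = 31.98%.
Total: 45% + 11% + 31.98% = 87.98%.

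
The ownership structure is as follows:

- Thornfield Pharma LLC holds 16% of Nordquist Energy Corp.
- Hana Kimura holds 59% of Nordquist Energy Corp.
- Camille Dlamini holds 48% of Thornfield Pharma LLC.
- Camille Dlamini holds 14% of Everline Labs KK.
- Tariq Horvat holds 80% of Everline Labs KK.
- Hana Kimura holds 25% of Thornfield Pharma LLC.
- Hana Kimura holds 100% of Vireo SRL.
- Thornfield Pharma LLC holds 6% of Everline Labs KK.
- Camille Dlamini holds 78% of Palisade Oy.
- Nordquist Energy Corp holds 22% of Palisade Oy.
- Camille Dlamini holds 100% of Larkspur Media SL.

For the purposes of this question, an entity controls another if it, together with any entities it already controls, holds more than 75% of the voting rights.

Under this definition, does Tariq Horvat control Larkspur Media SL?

No

Tariq holds 80% of Everline, so Tariq controls Everline.
Neither Tariq nor any entity Tariq controls holds any voting interest in Larkspur.
So Tariq does not control Larkspur.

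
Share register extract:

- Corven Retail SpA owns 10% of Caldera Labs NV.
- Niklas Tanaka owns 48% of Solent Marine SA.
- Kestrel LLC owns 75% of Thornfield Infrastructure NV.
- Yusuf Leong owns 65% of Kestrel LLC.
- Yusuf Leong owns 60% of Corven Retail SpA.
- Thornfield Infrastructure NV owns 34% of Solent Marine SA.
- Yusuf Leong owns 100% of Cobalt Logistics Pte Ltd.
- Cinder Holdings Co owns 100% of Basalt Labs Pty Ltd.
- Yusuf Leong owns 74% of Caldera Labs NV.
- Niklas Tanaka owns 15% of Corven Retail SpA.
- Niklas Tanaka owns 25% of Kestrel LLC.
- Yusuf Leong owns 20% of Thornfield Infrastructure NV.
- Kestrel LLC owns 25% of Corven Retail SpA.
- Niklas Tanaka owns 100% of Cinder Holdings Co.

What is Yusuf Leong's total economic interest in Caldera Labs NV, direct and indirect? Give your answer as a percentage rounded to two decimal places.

Yusuf reaches Caldera along 3 paths.
Via Corven: 60% × 10% = 6%.
Via Kestrel → Corven: 65% × 25% × 10% = 1.625%.
Direct stake: 74% = 74%.
Total: 6% + 1.625% + 74% = 81.625%.
Rounded: 81.63%.

81.63%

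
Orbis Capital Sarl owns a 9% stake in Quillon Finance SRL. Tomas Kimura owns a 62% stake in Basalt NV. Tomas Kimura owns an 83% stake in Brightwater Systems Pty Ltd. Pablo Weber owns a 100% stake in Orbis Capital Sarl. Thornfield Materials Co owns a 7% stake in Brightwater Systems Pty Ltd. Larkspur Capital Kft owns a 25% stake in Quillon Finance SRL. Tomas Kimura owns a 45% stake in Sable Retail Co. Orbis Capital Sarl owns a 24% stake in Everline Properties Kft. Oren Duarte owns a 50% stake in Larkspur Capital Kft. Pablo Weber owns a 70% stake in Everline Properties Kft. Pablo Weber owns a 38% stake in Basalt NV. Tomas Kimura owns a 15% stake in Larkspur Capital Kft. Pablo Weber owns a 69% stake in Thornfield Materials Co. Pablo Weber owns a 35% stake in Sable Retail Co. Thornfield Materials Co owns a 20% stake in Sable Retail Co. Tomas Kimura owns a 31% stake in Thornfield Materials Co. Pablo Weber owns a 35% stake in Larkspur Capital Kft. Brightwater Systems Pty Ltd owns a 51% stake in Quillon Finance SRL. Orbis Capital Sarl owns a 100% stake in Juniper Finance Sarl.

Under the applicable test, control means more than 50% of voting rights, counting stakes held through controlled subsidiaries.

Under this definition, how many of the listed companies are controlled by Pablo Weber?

5

Pablo holds 69% of Thornfield, so Pablo controls Thornfield.
Pablo holds 100% of Orbis, so Pablo controls Orbis.
Orbis holds 100% of Juniper, so Pablo controls Juniper.
Pablo and Thornfield together hold 35% + 20% = 55% of Sable, so Pablo controls Sable.
Pablo and Orbis together hold 70% + 24% = 94% of Everline, so Pablo controls Everline.
No other company's threshold is met.
Pablo controls 5 companies.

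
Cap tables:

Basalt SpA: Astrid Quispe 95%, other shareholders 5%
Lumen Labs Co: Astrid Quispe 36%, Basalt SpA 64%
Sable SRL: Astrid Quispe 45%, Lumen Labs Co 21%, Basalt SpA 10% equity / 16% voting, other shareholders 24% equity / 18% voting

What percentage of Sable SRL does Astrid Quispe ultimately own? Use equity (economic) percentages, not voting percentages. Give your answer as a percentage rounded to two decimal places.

Astrid reaches Sable along 4 paths.
Direct stake: 45% = 45%.
Via Lumen: 36% × 21% = 7.56%.
Via Basalt → Lumen: 95% × 64% × 21% = 12.768%.
Via Basalt: 95% × 10% = 9.5%.
Total: 45% + 7.56% + 12.768% + 9.5% = 74.828%.
Rounded: 74.83%.

74.83%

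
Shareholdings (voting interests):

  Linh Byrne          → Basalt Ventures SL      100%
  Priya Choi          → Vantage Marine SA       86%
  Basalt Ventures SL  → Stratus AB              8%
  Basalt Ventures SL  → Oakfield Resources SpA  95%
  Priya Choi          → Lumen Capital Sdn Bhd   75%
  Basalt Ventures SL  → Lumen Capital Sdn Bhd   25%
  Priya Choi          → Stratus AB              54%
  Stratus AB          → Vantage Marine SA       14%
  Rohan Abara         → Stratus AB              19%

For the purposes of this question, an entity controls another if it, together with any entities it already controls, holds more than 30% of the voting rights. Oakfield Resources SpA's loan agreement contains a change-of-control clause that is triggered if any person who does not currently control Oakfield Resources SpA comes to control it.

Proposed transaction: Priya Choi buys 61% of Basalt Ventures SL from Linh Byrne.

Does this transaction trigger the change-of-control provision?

The purchase adds only to Priya's holdings (Linh's stake shrinks), so Priya is the only person who could newly come to control Oakfield.
Priya holds 54% of Stratus, so Priya controls Stratus.
Priya holds 75% of Lumen, so Priya controls Lumen.
Priya and Stratus together hold 86% + 14% = 100% of Vantage, so Priya controls Vantage.
Neither Priya nor any entity Priya controls holds any voting interest in Oakfield.
So before the transaction, Priya does not control Oakfield.
After the purchase, Priya holds 61% of Basalt directly, and Linh's stake falls to 39%.
Priya holds 61% of Basalt, so Priya controls Basalt.
Basalt holds 95% of Oakfield, so Priya controls Oakfield.
Priya did not control Oakfield before and does after, so the clause is triggered.

Yes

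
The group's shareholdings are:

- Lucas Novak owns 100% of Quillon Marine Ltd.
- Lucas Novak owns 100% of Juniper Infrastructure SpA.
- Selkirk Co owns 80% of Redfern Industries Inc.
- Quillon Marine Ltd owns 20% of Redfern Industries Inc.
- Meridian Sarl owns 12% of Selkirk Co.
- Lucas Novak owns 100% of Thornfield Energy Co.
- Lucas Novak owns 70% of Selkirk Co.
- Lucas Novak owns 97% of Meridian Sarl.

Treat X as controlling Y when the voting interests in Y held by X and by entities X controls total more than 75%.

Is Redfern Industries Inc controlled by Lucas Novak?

Yes

Lucas holds 100% of Quillon, so Lucas controls Quillon.
Lucas holds 97% of Meridian, so Lucas controls Meridian.
Lucas and Meridian together hold 70% + 12% = 82% of Selkirk, so Lucas controls Selkirk.
Selkirk and Quillon together hold 80% + 20% = 100% of Redfern, so Lucas controls Redfern.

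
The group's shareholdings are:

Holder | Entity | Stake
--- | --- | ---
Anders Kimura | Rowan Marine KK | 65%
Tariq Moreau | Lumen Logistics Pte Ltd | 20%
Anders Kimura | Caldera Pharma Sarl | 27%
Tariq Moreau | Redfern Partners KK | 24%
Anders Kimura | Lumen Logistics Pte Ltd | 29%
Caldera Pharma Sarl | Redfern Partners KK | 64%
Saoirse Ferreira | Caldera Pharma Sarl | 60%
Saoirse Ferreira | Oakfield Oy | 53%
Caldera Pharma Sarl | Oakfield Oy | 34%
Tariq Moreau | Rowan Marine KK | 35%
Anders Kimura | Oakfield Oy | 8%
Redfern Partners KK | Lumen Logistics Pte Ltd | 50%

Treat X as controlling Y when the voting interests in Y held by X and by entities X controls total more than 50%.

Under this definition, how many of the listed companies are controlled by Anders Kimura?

Anders holds 65% of Rowan, so Anders controls Rowan.
No other company's threshold is met.
Anders controls 1 company.

1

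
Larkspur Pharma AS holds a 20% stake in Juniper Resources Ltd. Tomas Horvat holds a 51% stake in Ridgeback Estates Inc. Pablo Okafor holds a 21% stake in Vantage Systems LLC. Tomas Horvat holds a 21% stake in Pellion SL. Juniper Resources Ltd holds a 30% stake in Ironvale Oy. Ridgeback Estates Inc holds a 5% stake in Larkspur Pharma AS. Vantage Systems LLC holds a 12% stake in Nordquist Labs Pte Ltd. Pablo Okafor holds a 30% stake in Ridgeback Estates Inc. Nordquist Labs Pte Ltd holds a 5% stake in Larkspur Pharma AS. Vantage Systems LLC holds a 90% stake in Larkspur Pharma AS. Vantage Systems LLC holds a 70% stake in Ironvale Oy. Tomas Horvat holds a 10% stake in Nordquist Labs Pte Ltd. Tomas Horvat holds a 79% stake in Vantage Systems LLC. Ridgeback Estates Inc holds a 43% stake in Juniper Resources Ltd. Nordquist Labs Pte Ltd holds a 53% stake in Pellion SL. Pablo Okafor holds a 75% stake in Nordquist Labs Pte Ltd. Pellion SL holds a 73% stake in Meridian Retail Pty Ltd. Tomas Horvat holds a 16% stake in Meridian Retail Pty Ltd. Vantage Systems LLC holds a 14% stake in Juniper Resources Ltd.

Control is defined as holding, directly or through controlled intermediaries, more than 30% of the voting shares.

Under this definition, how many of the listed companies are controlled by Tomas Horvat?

5

Tomas holds 79% of Vantage, so Tomas controls Vantage.
Tomas holds 51% of Ridgeback, so Tomas controls Ridgeback.
Vantage and Ridgeback together hold 90% + 5% = 95% of Larkspur, so Tomas controls Larkspur.
Vantage and Larkspur and Ridgeback together hold 14% + 20% + 43% = 77% of Juniper, so Tomas controls Juniper.
Juniper and Vantage together hold 30% + 70% = 100% of Ironvale, so Tomas controls Ironvale.
No other company's threshold is met.
Tomas controls 5 companies.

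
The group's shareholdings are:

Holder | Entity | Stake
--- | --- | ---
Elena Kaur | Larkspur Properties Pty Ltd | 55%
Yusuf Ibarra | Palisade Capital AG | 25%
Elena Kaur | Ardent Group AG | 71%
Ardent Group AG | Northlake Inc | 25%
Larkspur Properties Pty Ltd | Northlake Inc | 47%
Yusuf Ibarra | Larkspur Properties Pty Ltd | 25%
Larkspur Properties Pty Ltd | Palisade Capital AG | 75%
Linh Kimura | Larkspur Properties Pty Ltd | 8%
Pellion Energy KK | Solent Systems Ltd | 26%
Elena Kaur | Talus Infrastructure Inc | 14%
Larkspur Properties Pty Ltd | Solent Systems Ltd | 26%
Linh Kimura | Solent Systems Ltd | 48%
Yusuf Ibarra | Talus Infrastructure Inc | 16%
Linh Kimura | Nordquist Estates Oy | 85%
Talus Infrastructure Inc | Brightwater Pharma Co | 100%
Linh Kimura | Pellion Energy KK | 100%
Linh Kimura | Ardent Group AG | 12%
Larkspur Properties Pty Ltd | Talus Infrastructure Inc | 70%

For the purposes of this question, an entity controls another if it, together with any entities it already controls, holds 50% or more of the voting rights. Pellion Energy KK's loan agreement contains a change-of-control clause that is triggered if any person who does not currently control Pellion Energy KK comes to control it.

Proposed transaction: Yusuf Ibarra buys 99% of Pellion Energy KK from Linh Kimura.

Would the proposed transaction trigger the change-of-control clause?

The purchase adds only to Yusuf's holdings (Linh's stake shrinks), so Yusuf is the only person who could newly come to control Pellion.
Yusuf's largest direct stake is 25% in Larkspur, which does not meet the threshold, so Yusuf controls no company.
Neither Yusuf nor any entity Yusuf controls holds any voting interest in Pellion.
So before the transaction, Yusuf does not control Pellion.
After the purchase, Yusuf holds 99% of Pellion directly, and Linh's stake falls to 1%.
Yusuf holds 99% of Pellion, so Yusuf controls Pellion.
Yusuf did not control Pellion before and does after, so the clause is triggered.

Yes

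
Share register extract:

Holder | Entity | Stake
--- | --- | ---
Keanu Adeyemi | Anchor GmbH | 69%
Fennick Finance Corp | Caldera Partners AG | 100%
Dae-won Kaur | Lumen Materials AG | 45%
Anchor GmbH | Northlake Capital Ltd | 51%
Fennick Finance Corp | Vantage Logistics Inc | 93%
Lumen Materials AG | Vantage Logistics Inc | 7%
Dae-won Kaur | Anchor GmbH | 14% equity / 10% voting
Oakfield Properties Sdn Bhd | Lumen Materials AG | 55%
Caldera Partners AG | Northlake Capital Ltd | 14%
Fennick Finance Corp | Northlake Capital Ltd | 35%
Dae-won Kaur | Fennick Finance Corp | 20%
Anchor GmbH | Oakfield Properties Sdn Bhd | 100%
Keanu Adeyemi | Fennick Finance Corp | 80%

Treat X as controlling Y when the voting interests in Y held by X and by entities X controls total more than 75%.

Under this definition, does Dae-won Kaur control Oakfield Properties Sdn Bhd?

No

Dae-won's largest direct stake is 45% in Lumen, which does not meet the threshold, so Dae-won controls no company.
Neither Dae-won nor any entity Dae-won controls holds any voting interest in Oakfield.
So Dae-won does not control Oakfield.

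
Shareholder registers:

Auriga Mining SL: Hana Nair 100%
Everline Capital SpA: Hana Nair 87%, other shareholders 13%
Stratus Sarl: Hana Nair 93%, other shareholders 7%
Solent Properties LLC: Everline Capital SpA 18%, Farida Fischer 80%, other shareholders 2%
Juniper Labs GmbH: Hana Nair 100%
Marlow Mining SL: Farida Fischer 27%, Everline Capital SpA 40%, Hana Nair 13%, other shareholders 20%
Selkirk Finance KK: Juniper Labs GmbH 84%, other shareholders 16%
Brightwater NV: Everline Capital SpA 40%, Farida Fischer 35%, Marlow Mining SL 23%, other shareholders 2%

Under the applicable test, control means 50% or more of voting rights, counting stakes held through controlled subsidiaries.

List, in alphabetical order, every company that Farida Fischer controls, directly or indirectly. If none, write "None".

Farida holds 80% of Solent, so Farida controls Solent.
No other company's threshold is met.

Solent Properties LLC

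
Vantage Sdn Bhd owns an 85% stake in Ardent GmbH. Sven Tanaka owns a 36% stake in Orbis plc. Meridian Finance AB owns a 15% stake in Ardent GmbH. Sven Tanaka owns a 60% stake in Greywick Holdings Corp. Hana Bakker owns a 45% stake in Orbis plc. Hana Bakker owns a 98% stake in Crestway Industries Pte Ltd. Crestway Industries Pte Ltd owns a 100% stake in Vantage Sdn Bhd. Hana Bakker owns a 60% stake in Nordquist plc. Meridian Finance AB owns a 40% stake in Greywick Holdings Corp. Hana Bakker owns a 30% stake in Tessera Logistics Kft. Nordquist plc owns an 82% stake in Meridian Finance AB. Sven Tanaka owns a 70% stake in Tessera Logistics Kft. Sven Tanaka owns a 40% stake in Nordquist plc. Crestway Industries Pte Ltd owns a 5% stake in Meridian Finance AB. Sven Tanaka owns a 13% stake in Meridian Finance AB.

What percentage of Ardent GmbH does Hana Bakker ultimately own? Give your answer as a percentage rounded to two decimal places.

91.42%

Hana reaches Ardent along 3 paths.
Via Nordquist → Meridian: 60% × 82% × 15% = 7.38%.
Via Crestway → Meridian: 98% × 5% × 15% = 0.735%.
Via Crestway → Vantage: 98% × 100% × 85% = 83.3%.
Total: 7.38% + 0.735% + 83.3% = 91.415%.
Rounded: 91.42%.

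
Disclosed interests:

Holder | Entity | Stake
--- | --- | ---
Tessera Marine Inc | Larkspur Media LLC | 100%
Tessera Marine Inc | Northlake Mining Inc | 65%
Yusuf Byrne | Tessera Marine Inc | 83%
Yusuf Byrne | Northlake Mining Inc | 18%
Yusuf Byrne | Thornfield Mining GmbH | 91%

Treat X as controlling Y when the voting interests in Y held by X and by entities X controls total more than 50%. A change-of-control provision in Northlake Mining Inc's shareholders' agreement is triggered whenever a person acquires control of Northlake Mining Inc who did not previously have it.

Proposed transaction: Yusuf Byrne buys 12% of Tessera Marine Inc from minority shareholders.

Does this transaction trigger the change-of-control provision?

No

The purchase changes only Yusuf's holdings, so Yusuf is the only person who could newly come to control Northlake.
Yusuf holds 83% of Tessera, so Yusuf controls Tessera.
Tessera and Yusuf together hold 65% + 18% = 83% of Northlake, so Yusuf controls Northlake.
So Yusuf already controls Northlake before the transaction.
After the purchase, Yusuf's direct stake in Tessera rises to 83% + 12% = 95%.
Yusuf controlled Northlake already, so this is not a new person acquiring control; every other person's position is unchanged or reduced.
No new person acquires control, so the clause is not triggered.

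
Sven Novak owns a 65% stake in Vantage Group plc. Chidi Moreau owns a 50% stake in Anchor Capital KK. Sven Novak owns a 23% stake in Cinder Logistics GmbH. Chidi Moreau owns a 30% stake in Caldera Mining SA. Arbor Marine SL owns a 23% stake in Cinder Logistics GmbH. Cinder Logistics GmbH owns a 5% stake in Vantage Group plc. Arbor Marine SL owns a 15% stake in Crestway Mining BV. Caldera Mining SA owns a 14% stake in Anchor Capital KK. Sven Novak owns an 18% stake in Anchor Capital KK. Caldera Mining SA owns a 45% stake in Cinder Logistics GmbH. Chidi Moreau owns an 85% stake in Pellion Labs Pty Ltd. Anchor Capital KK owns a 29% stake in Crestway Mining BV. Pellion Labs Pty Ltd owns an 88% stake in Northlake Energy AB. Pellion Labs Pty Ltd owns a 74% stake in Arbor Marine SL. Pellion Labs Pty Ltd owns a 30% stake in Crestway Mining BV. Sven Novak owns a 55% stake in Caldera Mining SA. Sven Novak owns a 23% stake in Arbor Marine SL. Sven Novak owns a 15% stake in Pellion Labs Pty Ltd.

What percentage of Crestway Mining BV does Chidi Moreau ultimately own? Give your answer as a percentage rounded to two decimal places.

Chidi reaches Crestway along 4 paths.
Via Pellion → Arbor: 85% × 74% × 15% = 9.435%.
Via Pellion: 85% × 30% = 25.5%.
Via Anchor: 50% × 29% = 14.5%.
Via Caldera → Anchor: 30% × 14% × 29% = 1.218%.
Total: 9.435% + 25.5% + 14.5% + 1.218% = 50.653%.
Rounded: 50.65%.

50.65%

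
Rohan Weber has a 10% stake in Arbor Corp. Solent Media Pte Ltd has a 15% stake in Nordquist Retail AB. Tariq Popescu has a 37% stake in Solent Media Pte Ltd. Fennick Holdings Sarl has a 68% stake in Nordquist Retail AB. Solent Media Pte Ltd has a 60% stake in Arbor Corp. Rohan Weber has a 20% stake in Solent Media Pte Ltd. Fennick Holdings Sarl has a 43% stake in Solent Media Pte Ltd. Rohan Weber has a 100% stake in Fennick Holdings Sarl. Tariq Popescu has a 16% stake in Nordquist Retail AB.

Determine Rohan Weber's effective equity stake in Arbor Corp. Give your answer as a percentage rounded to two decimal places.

47.80%

Rohan reaches Arbor along 3 paths.
Direct stake: 10% = 10%.
Via Solent: 20% × 60% = 12%.
Via Fennick → Solent: 100% × 43% × 60% = 25.8%.
Total: 10% + 12% + 25.8% = 47.8%.
Rounded: 47.80%.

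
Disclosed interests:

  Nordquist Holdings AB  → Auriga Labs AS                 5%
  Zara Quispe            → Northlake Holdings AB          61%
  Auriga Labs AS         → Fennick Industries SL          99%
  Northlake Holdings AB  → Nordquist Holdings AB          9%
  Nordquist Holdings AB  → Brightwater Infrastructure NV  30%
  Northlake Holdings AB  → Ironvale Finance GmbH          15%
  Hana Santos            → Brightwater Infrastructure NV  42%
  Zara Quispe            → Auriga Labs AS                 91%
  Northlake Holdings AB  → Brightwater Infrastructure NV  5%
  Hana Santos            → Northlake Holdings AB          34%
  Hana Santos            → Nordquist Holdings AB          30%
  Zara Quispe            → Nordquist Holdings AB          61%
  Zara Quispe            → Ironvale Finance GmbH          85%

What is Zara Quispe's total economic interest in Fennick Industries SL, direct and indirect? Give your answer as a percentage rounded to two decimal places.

Zara reaches Fennick along 3 paths.
Via Auriga: 91% × 99% = 90.09%.
Via Nordquist → Auriga: 61% × 5% × 99% = 3.0195%.
Via Northlake → Nordquist → Auriga: 61% × 9% × 5% × 99% = 0.271755%.
Total: 90.09% + 3.0195% + 0.271755% = 93.381255%.
Rounded: 93.38%.

93.38%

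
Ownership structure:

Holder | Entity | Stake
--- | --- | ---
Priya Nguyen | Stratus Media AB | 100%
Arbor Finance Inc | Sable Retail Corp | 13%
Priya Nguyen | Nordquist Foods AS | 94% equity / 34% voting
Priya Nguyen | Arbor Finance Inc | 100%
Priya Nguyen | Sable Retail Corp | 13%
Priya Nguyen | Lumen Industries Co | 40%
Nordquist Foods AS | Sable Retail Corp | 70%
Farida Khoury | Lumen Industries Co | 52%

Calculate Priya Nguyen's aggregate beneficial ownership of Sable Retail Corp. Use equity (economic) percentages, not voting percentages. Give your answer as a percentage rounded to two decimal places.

Priya reaches Sable along 3 paths.
Via Nordquist: 94% × 70% = 65.8%.
Direct stake: 13% = 13%.
Via Arbor: 100% × 13% = 13%.
Total: 65.8% + 13% + 13% = 91.8%.
Rounded: 91.80%.

91.80%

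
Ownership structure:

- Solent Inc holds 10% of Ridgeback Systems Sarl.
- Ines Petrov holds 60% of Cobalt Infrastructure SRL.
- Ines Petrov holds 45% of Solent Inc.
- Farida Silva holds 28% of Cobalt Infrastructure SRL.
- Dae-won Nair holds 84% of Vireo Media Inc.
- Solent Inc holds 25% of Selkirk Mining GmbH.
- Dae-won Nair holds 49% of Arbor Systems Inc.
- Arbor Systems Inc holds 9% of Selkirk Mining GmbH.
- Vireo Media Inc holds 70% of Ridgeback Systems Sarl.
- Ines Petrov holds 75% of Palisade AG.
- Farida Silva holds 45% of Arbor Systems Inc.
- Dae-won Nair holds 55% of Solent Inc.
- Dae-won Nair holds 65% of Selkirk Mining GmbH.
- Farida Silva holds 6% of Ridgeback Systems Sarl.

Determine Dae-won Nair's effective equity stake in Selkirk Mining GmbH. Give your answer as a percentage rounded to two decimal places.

Dae-won reaches Selkirk along 3 paths.
Via Solent: 55% × 25% = 13.75%.
Direct stake: 65% = 65%.
Via Arbor: 49% × 9% = 4.41%.
Total: 13.75% + 65% + 4.41% = 83.16%.

83.16%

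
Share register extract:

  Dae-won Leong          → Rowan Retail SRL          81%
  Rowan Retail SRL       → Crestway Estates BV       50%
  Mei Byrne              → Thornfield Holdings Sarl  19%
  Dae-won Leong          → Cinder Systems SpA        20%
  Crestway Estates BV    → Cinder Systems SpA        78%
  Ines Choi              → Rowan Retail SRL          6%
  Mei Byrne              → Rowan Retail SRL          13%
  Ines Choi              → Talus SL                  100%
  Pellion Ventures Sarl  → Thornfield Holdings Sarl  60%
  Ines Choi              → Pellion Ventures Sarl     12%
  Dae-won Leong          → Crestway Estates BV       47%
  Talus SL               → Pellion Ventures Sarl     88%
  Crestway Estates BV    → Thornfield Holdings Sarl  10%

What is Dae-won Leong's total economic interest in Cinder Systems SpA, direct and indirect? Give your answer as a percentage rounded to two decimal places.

Dae-won reaches Cinder along 3 paths.
Via Crestway: 47% × 78% = 36.66%.
Via Rowan → Crestway: 81% × 50% × 78% = 31.59%.
Direct stake: 20% = 20%.
Total: 36.66% + 31.59% + 20% = 88.25%.

88.25%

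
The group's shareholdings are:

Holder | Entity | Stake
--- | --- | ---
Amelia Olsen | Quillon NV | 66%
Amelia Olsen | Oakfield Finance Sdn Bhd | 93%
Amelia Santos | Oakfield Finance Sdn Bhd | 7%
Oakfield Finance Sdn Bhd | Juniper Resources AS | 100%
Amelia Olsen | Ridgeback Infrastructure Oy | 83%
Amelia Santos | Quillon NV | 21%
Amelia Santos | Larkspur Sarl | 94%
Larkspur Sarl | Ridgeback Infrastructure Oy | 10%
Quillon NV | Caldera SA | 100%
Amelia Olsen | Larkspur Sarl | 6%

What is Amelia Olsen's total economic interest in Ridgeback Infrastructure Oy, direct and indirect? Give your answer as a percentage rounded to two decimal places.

83.60%

Amelia Olsen reaches Ridgeback along 2 paths.
Direct stake: 83% = 83%.
Via Larkspur: 6% × 10% = 0.6%.
Total: 83% + 0.6% = 83.6%.
Rounded: 83.60%.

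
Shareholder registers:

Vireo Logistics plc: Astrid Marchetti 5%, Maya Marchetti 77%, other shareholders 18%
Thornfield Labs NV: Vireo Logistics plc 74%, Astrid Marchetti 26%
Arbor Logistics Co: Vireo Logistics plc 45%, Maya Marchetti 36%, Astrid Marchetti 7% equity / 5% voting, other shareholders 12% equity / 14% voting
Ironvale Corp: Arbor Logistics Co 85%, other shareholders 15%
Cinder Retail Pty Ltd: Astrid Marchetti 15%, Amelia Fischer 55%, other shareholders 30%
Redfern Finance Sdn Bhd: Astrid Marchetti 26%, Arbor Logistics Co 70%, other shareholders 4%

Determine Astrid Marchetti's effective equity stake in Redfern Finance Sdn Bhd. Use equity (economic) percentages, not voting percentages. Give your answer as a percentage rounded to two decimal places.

32.48%

Astrid reaches Redfern along 3 paths.
Direct stake: 26% = 26%.
Via Vireo → Arbor: 5% × 45% × 70% = 1.575%.
Via Arbor: 7% × 70% = 4.9%.
Total: 26% + 1.575% + 4.9% = 32.475%.
Rounded: 32.48%.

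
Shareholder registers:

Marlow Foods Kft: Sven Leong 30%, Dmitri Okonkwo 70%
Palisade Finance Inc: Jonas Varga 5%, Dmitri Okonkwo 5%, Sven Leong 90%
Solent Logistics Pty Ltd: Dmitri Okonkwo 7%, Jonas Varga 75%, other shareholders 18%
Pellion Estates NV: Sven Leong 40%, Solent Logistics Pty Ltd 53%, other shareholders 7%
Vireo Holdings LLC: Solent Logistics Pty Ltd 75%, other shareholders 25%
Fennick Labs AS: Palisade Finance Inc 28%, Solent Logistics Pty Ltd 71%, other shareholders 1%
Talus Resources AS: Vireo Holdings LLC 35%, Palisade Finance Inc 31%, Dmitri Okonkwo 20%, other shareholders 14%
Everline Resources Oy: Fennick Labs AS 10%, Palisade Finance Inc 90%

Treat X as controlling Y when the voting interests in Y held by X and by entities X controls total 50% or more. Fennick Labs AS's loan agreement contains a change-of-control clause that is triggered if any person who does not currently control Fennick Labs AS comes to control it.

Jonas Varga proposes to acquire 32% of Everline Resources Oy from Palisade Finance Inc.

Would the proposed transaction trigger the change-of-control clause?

No

The purchase adds only to Jonas's holdings (Palisade's stake shrinks), so Jonas is the only person who could newly come to control Fennick.
Jonas holds 75% of Solent, so Jonas controls Solent.
Solent holds 71% of Fennick, so Jonas controls Fennick.
So Jonas already controls Fennick before the transaction.
After the purchase, Jonas holds 32% of Everline directly, and Palisade's stake falls to 58%.
Jonas controlled Fennick already, so this is not a new person acquiring control; every other person's position is unchanged or reduced.
No new person acquires control, so the clause is not triggered.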